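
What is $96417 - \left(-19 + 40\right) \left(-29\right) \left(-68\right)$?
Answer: $55005$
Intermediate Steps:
$96417 - \left(-19 + 40\right) \left(-29\right) \left(-68\right) = 96417 - 21 \left(-29\right) \left(-68\right) = 96417 - \left(-609\right) \left(-68\right) = 96417 - 41412 = 55005$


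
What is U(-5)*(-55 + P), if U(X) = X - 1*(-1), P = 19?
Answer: 144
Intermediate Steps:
U(X) = 1 + X (U(X) = X + 1 = 1 + X)
U(-5)*(-55 + P) = (1 - 5)*(-55 + 19) = -4*(-36) = 144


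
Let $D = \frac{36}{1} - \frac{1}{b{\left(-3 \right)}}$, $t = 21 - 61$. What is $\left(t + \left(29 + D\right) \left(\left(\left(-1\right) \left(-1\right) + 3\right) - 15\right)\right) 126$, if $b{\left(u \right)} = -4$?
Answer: $- \frac{190953}{2} \approx -95477.0$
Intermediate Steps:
$t = -40$
$D = \frac{145}{4}$ ($D = \frac{36}{1} - \frac{1}{-4} = 36 \cdot 1 - - \frac{1}{4} = 36 + \frac{1}{4} = \frac{145}{4} \approx 36.25$)
$\left(t + \left(29 + D\right) \left(\left(\left(-1\right) \left(-1\right) + 3\right) - 15\right)\right) 126 = \left(-40 + \left(29 + \frac{145}{4}\right) \left(\left(\left(-1\right) \left(-1\right) + 3\right) - 15\right)\right) 126 = \left(-40 + \frac{261 \left(\left(1 + 3\right) - 15\right)}{4}\right) 126 = \left(-40 + \frac{261 \left(4 - 15\right)}{4}\right) 126 = \left(-40 + \frac{261}{4} \left(-11\right)\right) 126 = \left(-40 - \frac{2871}{4}\right) 126 = \left(- \frac{3031}{4}\right) 126 = - \frac{190953}{2}$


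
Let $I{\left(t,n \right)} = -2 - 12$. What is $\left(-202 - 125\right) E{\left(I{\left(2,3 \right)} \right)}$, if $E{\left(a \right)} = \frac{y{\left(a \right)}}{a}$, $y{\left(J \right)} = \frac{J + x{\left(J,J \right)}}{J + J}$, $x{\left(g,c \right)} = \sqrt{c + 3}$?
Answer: $\frac{327}{28} - \frac{327 i \sqrt{11}}{392} \approx 11.679 - 2.7667 i$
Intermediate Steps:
$x{\left(g,c \right)} = \sqrt{3 + c}$
$I{\left(t,n \right)} = -14$ ($I{\left(t,n \right)} = -2 - 12 = -14$)
$y{\left(J \right)} = \frac{J + \sqrt{3 + J}}{2 J}$ ($y{\left(J \right)} = \frac{J + \sqrt{3 + J}}{J + J} = \frac{J + \sqrt{3 + J}}{2 J}$)
$E{\left(a \right)} = \frac{a + \sqrt{3 + a}}{2 a^{2}}$ ($E{\left(a \right)} = \frac{\frac{1}{2} \frac{1}{a} \left(a + \sqrt{3 + a}\right)}{a} = \frac{a + \sqrt{3 + a}}{2 a^{2}}$)
$\left(-202 - 125\right) E{\left(I{\left(2,3 \right)} \right)} = \left(-202 - 125\right) \frac{-14 + \sqrt{3 - 14}}{2 \cdot 196} = - 327 \cdot \frac{1}{2} \cdot \frac{1}{196} \left(-14 + \sqrt{-11}\right) = - 327 \cdot \frac{1}{2} \cdot \frac{1}{196} \left(-14 + i \sqrt{11}\right) = - 327 \left(- \frac{1}{28} + \frac{i \sqrt{11}}{392}\right) = \frac{327}{28} - \frac{327 i \sqrt{11}}{392}$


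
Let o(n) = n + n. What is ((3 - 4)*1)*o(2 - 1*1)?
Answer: -2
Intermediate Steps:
o(n) = 2*n
((3 - 4)*1)*o(2 - 1*1) = ((3 - 4)*1)*(2*(2 - 1*1)) = (-1*1)*(2*(2 - 1)) = -2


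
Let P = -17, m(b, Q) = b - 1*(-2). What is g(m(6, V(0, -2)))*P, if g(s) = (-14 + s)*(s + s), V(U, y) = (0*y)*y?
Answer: 1632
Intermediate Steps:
V(U, y) = 0 (V(U, y) = 0*y = 0)
m(b, Q) = 2 + b (m(b, Q) = b + 2 = 2 + b)
g(s) = 2*s*(-14 + s) (g(s) = (-14 + s)*(2*s) = 2*s*(-14 + s))
g(m(6, V(0, -2)))*P = (2*(2 + 6)*(-14 + (2 + 6)))*(-17) = (2*8*(-14 + 8))*(-17) = (2*8*(-6))*(-17) = -96*(-17) = 1632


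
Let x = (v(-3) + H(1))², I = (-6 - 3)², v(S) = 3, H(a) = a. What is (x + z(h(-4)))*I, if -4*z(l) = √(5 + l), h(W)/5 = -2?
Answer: 1296 - 81*I*√5/4 ≈ 1296.0 - 45.28*I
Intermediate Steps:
h(W) = -10 (h(W) = 5*(-2) = -10)
I = 81 (I = (-9)² = 81)
z(l) = -√(5 + l)/4
x = 16 (x = (3 + 1)² = 4² = 16)
(x + z(h(-4)))*I = (16 - √(5 - 10)/4)*81 = (16 - I*√5/4)*81 = 1296 - 81*I*√5/4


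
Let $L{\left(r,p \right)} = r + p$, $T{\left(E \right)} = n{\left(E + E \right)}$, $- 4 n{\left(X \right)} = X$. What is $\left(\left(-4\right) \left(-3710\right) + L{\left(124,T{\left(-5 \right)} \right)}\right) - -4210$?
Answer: $\frac{38353}{2} \approx 19177.0$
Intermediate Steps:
$n{\left(X \right)} = - \frac{X}{4}$
$T{\left(E \right)} = - \frac{E}{2}$ ($T{\left(E \right)} = - \frac{E + E}{4} = - \frac{2 E}{4} = - \frac{E}{2}$)
$L{\left(r,p \right)} = p + r$
$\left(\left(-4\right) \left(-3710\right) + L{\left(124,T{\left(-5 \right)} \right)}\right) - -4210 = \left(\left(-4\right) \left(-3710\right) + \left(\left(- \frac{1}{2}\right) \left(-5\right) + 124\right)\right) - -4210 = \left(14840 + \left(\frac{5}{2} + 124\right)\right) + 4210 = \left(14840 + \frac{253}{2}\right) + 4210 = \frac{29933}{2} + 4210 = \frac{38353}{2}$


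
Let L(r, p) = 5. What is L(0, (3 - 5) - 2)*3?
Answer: 15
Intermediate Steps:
L(0, (3 - 5) - 2)*3 = 5*3 = 15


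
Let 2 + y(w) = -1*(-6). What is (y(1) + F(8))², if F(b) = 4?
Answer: 64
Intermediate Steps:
y(w) = 4 (y(w) = -2 - 1*(-6) = -2 + 6 = 4)
(y(1) + F(8))² = (4 + 4)² = 8² = 64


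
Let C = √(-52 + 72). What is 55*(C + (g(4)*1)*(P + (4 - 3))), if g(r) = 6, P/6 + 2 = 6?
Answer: 8250 + 110*√5 ≈ 8496.0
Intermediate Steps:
P = 24 (P = -12 + 6*6 = -12 + 36 = 24)
C = 2*√5 (C = √20 = 2*√5 ≈ 4.4721)
55*(C + (g(4)*1)*(P + (4 - 3))) = 55*(2*√5 + (6*1)*(24 + (4 - 3))) = 55*(2*√5 + 6*(24 + 1)) = 55*(2*√5 + 6*25) = 55*(2*√5 + 150) = 55*(150 + 2*√5) = 8250 + 110*√5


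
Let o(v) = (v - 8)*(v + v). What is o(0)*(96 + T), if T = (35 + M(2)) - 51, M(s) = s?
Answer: 0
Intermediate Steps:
o(v) = 2*v*(-8 + v) (o(v) = (-8 + v)*(2*v) = 2*v*(-8 + v))
T = -14 (T = (35 + 2) - 51 = 37 - 51 = -14)
o(0)*(96 + T) = (2*0*(-8 + 0))*(96 - 14) = (2*0*(-8))*82 = 0*82 = 0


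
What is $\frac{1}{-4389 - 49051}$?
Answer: $- \frac{1}{53440} \approx -1.8713 \cdot 10^{-5}$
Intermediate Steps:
$\frac{1}{-4389 - 49051} = \frac{1}{-53440} = - \frac{1}{53440}$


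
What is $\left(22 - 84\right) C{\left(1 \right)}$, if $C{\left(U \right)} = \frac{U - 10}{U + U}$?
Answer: $279$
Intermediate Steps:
$C{\left(U \right)} = \frac{-10 + U}{2 U}$
$\left(22 - 84\right) C{\left(1 \right)} = \left(22 - 84\right) \frac{-10 + 1}{2 \cdot 1} = - 62 \cdot \frac{1}{2} \cdot 1 \left(-9\right) = \left(-62\right) \left(- \frac{9}{2}\right) = 279$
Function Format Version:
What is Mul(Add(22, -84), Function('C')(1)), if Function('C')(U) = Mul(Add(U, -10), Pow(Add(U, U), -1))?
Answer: 279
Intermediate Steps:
Function('C')(U) = Mul(Rational(1, 2), Pow(U, -1), Add(-10, U)) (Function('C')(U) = Mul(Add(-10, U), Pow(Mul(2, U), -1)) = Mul(Add(-10, U), Mul(Rational(1, 2), Pow(U, -1))) = Mul(Rational(1, 2), Pow(U, -1), Add(-10, U)))
Mul(Add(22, -84), Function('C')(1)) = Mul(Add(22, -84), Mul(Rational(1, 2), Pow(1, -1), Add(-10, 1))) = Mul(-62, Mul(Rational(1, 2), 1, -9)) = Mul(-62, Rational(-9, 2)) = 279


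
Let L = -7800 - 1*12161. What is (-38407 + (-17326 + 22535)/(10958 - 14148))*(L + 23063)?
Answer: -17275818999/145 ≈ -1.1914e+8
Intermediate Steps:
L = -19961 (L = -7800 - 12161 = -19961)
(-38407 + (-17326 + 22535)/(10958 - 14148))*(L + 23063) = (-38407 + (-17326 + 22535)/(10958 - 14148))*(-19961 + 23063) = (-38407 + 5209/(-3190))*3102 = (-38407 + 5209*(-1/3190))*3102 = (-38407 - 5209/3190)*3102 = -122523539/3190*3102 = -17275818999/145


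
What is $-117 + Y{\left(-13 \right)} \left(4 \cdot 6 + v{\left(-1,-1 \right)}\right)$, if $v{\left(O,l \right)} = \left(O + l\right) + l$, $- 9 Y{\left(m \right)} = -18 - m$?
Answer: $- \frac{316}{3} \approx -105.33$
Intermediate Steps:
$Y{\left(m \right)} = 2 + \frac{m}{9}$ ($Y{\left(m \right)} = - \frac{-18 - m}{9} = 2 + \frac{m}{9}$)
$v{\left(O,l \right)} = O + 2 l$
$-117 + Y{\left(-13 \right)} \left(4 \cdot 6 + v{\left(-1,-1 \right)}\right) = -117 + \left(2 + \frac{1}{9} \left(-13\right)\right) \left(4 \cdot 6 + \left(-1 + 2 \left(-1\right)\right)\right) = -117 + \left(2 - \frac{13}{9}\right) \left(24 - 3\right) = -117 + \frac{5 \left(24 - 3\right)}{9} = -117 + \frac{5}{9} \cdot 21 = -117 + \frac{35}{3} = - \frac{316}{3}$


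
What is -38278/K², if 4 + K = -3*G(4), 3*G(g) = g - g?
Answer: -19139/8 ≈ -2392.4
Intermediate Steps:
G(g) = 0 (G(g) = (g - g)/3 = (⅓)*0 = 0)
K = -4 (K = -4 - 3*0 = -4 + 0 = -4)
-38278/K² = -38278/((-4)²) = -38278/16 = -38278*1/16 = -19139/8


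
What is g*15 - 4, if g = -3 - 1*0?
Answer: -49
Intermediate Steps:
g = -3 (g = -3 + 0 = -3)
g*15 - 4 = -3*15 - 4 = -45 - 4 = -49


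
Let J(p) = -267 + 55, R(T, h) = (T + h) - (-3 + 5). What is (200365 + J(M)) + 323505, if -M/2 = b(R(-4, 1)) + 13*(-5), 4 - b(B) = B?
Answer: 523658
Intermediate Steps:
R(T, h) = -2 + T + h (R(T, h) = (T + h) - 1*2 = (T + h) - 2 = -2 + T + h)
b(B) = 4 - B
M = 112 (M = -2*((4 - (-2 - 4 + 1)) + 13*(-5)) = -2*((4 - 1*(-5)) - 65) = -2*((4 + 5) - 65) = -2*(9 - 65) = -2*(-56) = 112)
J(p) = -212
(200365 + J(M)) + 323505 = (200365 - 212) + 323505 = 200153 + 323505 = 523658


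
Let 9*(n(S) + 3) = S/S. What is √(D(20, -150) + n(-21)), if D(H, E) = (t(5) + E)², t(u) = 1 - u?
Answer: √213418/3 ≈ 153.99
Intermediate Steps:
n(S) = -26/9 (n(S) = -3 + (S/S)/9 = -3 + (⅑)*1 = -3 + ⅑ = -26/9)
D(H, E) = (-4 + E)² (D(H, E) = ((1 - 1*5) + E)² = ((1 - 5) + E)² = (-4 + E)²)
√(D(20, -150) + n(-21)) = √((-4 - 150)² - 26/9) = √((-154)² - 26/9) = √(23716 - 26/9) = √(213418/9) = √213418/3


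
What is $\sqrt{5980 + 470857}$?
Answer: $\sqrt{476837} \approx 690.53$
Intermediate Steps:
$\sqrt{5980 + 470857} = \sqrt{476837}$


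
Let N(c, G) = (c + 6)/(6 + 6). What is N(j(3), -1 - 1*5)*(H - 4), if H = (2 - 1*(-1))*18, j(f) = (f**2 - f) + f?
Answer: 125/2 ≈ 62.500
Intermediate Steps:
j(f) = f**2
N(c, G) = 1/2 + c/12 (N(c, G) = (6 + c)/12 = (6 + c)*(1/12) = 1/2 + c/12)
H = 54 (H = (2 + 1)*18 = 3*18 = 54)
N(j(3), -1 - 1*5)*(H - 4) = (1/2 + (1/12)*3**2)*(54 - 4) = (1/2 + (1/12)*9)*50 = (1/2 + 3/4)*50 = (5/4)*50 = 125/2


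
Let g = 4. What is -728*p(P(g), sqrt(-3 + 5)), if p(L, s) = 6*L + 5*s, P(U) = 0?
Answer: -3640*sqrt(2) ≈ -5147.7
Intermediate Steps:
p(L, s) = 5*s + 6*L
-728*p(P(g), sqrt(-3 + 5)) = -728*(5*sqrt(-3 + 5) + 6*0) = -728*(5*sqrt(2) + 0) = -3640*sqrt(2)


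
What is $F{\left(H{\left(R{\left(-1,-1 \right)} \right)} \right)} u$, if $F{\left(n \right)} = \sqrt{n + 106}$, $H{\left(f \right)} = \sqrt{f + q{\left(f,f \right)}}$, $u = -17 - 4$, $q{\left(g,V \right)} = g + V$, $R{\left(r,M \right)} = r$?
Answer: $- 21 \sqrt{106 + i \sqrt{3}} \approx -216.22 - 1.7664 i$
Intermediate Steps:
$q{\left(g,V \right)} = V + g$
$u = -21$
$H{\left(f \right)} = \sqrt{3} \sqrt{f}$ ($H{\left(f \right)} = \sqrt{f + \left(f + f\right)} = \sqrt{f + 2 f} = \sqrt{3 f} = \sqrt{3} \sqrt{f}$)
$F{\left(n \right)} = \sqrt{106 + n}$
$F{\left(H{\left(R{\left(-1,-1 \right)} \right)} \right)} u = \sqrt{106 + \sqrt{3} \sqrt{-1}} \left(-21\right) = \sqrt{106 + \sqrt{3} i} \left(-21\right) = \sqrt{106 + i \sqrt{3}} \left(-21\right) = - 21 \sqrt{106 + i \sqrt{3}}$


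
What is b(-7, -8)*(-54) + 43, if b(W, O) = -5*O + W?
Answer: -1739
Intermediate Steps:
b(W, O) = W - 5*O
b(-7, -8)*(-54) + 43 = (-7 - 5*(-8))*(-54) + 43 = (-7 + 40)*(-54) + 43 = 33*(-54) + 43 = -1782 + 43 = -1739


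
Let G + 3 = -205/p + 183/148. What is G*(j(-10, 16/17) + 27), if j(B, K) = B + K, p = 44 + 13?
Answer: -13791185/143412 ≈ -96.165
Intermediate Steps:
p = 57
G = -45217/8436 (G = -3 + (-205/57 + 183/148) = -3 - 19909/8436 = -45217/8436 ≈ -5.3600)
G*(j(-10, 16/17) + 27) = -45217*((-10 + 16/17) + 27)/8436 = -45217*(-154/17 + 27)/8436 = -45217/8436*305/17 = -13791185/143412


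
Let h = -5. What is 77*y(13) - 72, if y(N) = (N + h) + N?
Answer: 1545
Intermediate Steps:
y(N) = -5 + 2*N (y(N) = (N - 5) + N = (-5 + N) + N = -5 + 2*N)
77*y(13) - 72 = 77*(-5 + 2*13) - 72 = 77*(-5 + 26) - 72 = 77*21 - 72 = 1617 - 72 = 1545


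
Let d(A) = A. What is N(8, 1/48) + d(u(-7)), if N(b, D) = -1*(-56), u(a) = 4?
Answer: 60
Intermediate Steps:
N(b, D) = 56
N(8, 1/48) + d(u(-7)) = 56 + 4 = 60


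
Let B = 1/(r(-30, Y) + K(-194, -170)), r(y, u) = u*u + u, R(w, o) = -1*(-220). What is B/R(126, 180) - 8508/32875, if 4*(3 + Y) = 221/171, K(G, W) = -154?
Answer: -6547218473496/25295548328875 ≈ -0.25883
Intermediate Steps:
R(w, o) = 220
Y = -1831/684 (Y = -3 + (221/171)/4 = -3 + (221*(1/171))/4 = -3 + (1/4)*(221/171) = -3 + 221/684 = -1831/684 ≈ -2.6769)
r(y, u) = u + u**2 (r(y, u) = u**2 + u = u + u**2)
B = -467856/69949667 (B = 1/(-1831*(1 - 1831/684)/684 - 154) = 1/(-1831/684*(-1147/684) - 154) = 1/(2100157/467856 - 154) = 1/(-69949667/467856) = -467856/69949667 ≈ -0.0066885)
B/R(126, 180) - 8508/32875 = -467856/69949667/220 - 8508/32875 = -467856/69949667*1/220 - 8508*1/32875 = -116964/3847231685 - 8508/32875 = -6547218473496/25295548328875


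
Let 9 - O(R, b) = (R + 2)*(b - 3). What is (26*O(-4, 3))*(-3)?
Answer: -702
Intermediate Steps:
O(R, b) = 9 - (-3 + b)*(2 + R) (O(R, b) = 9 - (R + 2)*(b - 3) = 9 - (2 + R)*(-3 + b) = 9 - (-3 + b)*(2 + R))
(26*O(-4, 3))*(-3) = (26*(15 - 2*3 + 3*(-4) - 1*(-4)*3))*(-3) = (26*(15 - 6 - 12 + 12))*(-3) = (26*9)*(-3) = 234*(-3) = -702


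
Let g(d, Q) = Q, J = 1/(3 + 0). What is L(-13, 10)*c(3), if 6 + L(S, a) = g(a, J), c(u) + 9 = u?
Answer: 34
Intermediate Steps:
c(u) = -9 + u
J = 1/3 ≈ 0.33333
L(S, a) = -17/3 (L(S, a) = -6 + 1/3 = -17/3)
L(-13, 10)*c(3) = -17*(-9 + 3)/3 = -17/3*(-6) = 34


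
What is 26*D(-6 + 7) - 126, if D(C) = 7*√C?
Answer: 56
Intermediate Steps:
26*D(-6 + 7) - 126 = 26*(7*√(-6 + 7)) - 126 = 26*(7*√1) - 126 = 26*(7*1) - 126 = 26*7 - 126 = 182 - 126 = 56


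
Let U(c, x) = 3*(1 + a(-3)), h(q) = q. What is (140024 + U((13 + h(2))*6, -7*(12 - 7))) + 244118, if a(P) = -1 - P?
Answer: 384151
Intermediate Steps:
U(c, x) = 9 (U(c, x) = 3*(1 + (-1 - 1*(-3))) = 3*(1 + (-1 + 3)) = 3*(1 + 2) = 3*3 = 9)
(140024 + U((13 + h(2))*6, -7*(12 - 7))) + 244118 = (140024 + 9) + 244118 = 140033 + 244118 = 384151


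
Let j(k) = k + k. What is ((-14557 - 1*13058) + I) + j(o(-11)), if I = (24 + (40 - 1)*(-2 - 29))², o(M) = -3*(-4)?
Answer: 1376634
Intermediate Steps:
o(M) = 12
j(k) = 2*k
I = 1404225 (I = (24 + 39*(-31))² = (24 - 1209)² = (-1185)² = 1404225)
((-14557 - 1*13058) + I) + j(o(-11)) = ((-14557 - 1*13058) + 1404225) + 2*12 = ((-14557 - 13058) + 1404225) + 24 = (-27615 + 1404225) + 24 = 1376610 + 24 = 1376634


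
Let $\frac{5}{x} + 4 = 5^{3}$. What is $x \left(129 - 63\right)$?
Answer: $\frac{30}{11} \approx 2.7273$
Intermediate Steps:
$x = \frac{5}{121}$ ($x = \frac{5}{-4 + 5^{3}} = \frac{5}{-4 + 125} = \frac{5}{121} \approx 0.041322$)
$x \left(129 - 63\right) = \frac{5 \left(129 - 63\right)}{121} = \frac{5}{121} \cdot 66 = \frac{30}{11}$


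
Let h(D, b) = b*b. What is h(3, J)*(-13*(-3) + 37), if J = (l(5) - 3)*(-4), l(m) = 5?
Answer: 4864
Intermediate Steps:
J = -8 (J = (5 - 3)*(-4) = 2*(-4) = -8)
h(D, b) = b**2
h(3, J)*(-13*(-3) + 37) = (-8)**2*(-13*(-3) + 37) = 64*(39 + 37) = 64*76 = 4864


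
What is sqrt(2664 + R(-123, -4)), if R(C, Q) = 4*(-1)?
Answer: 2*sqrt(665) ≈ 51.575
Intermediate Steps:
R(C, Q) = -4
sqrt(2664 + R(-123, -4)) = sqrt(2664 - 4) = sqrt(2660) = 2*sqrt(665)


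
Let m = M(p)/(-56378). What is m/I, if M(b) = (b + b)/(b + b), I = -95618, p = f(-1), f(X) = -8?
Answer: 1/5390751604 ≈ 1.8550e-10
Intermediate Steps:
p = -8
M(b) = 1 (M(b) = (2*b)/((2*b)) = (2*b)*(1/(2*b)) = 1)
m = -1/56378 (m = 1/(-56378) = 1*(-1/56378) = -1/56378 ≈ -1.7737e-5)
m/I = -1/56378/(-95618) = -1/56378*(-1/95618) = 1/5390751604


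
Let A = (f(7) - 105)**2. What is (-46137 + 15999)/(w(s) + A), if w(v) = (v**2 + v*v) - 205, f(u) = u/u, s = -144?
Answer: -10046/17361 ≈ -0.57865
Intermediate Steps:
f(u) = 1
w(v) = -205 + 2*v**2 (w(v) = (v**2 + v**2) - 205 = 2*v**2 - 205 = -205 + 2*v**2)
A = 10816 (A = (1 - 105)**2 = (-104)**2 = 10816)
(-46137 + 15999)/(w(s) + A) = (-46137 + 15999)/((-205 + 2*(-144)**2) + 10816) = -30138/((-205 + 2*20736) + 10816) = -30138/((-205 + 41472) + 10816) = -30138/(41267 + 10816) = -30138/52083 = -30138*1/52083 = -10046/17361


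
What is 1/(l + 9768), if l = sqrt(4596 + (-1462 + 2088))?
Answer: 4884/47704301 - sqrt(5222)/95408602 ≈ 0.00010162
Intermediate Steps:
l = sqrt(5222) (l = sqrt(4596 + 626) = sqrt(5222) ≈ 72.263)
1/(l + 9768) = 1/(sqrt(5222) + 9768) = 1/(9768 + sqrt(5222))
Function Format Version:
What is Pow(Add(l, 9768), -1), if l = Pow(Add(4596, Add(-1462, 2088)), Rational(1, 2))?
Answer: Add(Rational(4884, 47704301), Mul(Rational(-1, 95408602), Pow(5222, Rational(1, 2)))) ≈ 0.00010162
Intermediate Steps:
l = Pow(5222, Rational(1, 2)) (l = Pow(Add(4596, 626), Rational(1, 2)) = Pow(5222, Rational(1, 2)) ≈ 72.263)
Pow(Add(l, 9768), -1) = Pow(Add(Pow(5222, Rational(1, 2)), 9768), -1) = Pow(Add(9768, Pow(5222, Rational(1, 2))), -1)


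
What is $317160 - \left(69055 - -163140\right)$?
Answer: $84965$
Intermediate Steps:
$317160 - \left(69055 - -163140\right) = 317160 - \left(69055 + 163140\right) = 317160 - 232195 = 84965$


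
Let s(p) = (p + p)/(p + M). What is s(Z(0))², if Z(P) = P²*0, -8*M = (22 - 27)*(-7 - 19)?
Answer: 0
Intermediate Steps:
M = -65/4 (M = -(22 - 27)*(-7 - 19)/8 = -(-5)*(-26)/8 = -⅛*130 = -65/4 ≈ -16.250)
Z(P) = 0
s(p) = 2*p/(-65/4 + p) (s(p) = (p + p)/(p - 65/4) = (2*p)/(-65/4 + p) = 2*p/(-65/4 + p))
s(Z(0))² = (8*0/(-65 + 4*0))² = (8*0/(-65 + 0))² = (8*0/(-65))² = (8*0*(-1/65))² = 0² = 0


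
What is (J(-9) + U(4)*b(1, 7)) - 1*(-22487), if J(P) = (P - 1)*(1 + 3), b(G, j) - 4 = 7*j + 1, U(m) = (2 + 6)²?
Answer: 25903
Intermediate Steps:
U(m) = 64 (U(m) = 8² = 64)
b(G, j) = 5 + 7*j (b(G, j) = 4 + (7*j + 1) = 4 + (1 + 7*j) = 5 + 7*j)
J(P) = -4 + 4*P (J(P) = (-1 + P)*4 = -4 + 4*P)
(J(-9) + U(4)*b(1, 7)) - 1*(-22487) = ((-4 + 4*(-9)) + 64*(5 + 7*7)) - 1*(-22487) = ((-4 - 36) + 64*(5 + 49)) + 22487 = (-40 + 64*54) + 22487 = (-40 + 3456) + 22487 = 3416 + 22487 = 25903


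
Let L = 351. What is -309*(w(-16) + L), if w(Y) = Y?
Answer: -103515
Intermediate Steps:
-309*(w(-16) + L) = -309*(-16 + 351) = -309*335 = -103515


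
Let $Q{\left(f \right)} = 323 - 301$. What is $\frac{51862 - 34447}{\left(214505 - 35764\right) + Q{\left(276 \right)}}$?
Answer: $\frac{17415}{178763} \approx 0.09742$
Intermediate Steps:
$Q{\left(f \right)} = 22$ ($Q{\left(f \right)} = 323 - 301 = 22$)
$\frac{51862 - 34447}{\left(214505 - 35764\right) + Q{\left(276 \right)}} = \frac{51862 - 34447}{\left(214505 - 35764\right) + 22} = \frac{17415}{\left(214505 - 35764\right) + 22} = \frac{17415}{178741 + 22} = \frac{17415}{178763}$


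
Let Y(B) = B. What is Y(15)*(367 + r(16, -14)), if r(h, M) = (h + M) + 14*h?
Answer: 8895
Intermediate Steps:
r(h, M) = M + 15*h (r(h, M) = (M + h) + 14*h = M + 15*h)
Y(15)*(367 + r(16, -14)) = 15*(367 + (-14 + 15*16)) = 15*(367 + (-14 + 240)) = 15*(367 + 226) = 15*593 = 8895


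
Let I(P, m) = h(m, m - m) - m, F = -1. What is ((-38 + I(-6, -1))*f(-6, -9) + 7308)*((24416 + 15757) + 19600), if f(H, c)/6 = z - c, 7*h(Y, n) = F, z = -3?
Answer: 356896044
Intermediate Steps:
h(Y, n) = -1/7 (h(Y, n) = (1/7)*(-1) = -1/7)
I(P, m) = -1/7 - m
f(H, c) = -18 - 6*c (f(H, c) = 6*(-3 - c) = -18 - 6*c)
((-38 + I(-6, -1))*f(-6, -9) + 7308)*((24416 + 15757) + 19600) = ((-38 + (-1/7 - 1*(-1)))*(-18 - 6*(-9)) + 7308)*((24416 + 15757) + 19600) = ((-38 + (-1/7 + 1))*(-18 + 54) + 7308)*(40173 + 19600) = ((-38 + 6/7)*36 + 7308)*59773 = (-260/7*36 + 7308)*59773 = (-9360/7 + 7308)*59773 = (41796/7)*59773 = 356896044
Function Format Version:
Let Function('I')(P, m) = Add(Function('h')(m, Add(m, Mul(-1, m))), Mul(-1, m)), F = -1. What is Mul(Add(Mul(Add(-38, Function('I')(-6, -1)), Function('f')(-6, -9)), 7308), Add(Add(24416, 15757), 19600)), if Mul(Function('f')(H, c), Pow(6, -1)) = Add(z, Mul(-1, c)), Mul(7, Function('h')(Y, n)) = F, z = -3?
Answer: 356896044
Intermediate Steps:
Function('h')(Y, n) = Rational(-1, 7) (Function('h')(Y, n) = Mul(Rational(1, 7), -1) = Rational(-1, 7))
Function('I')(P, m) = Add(Rational(-1, 7), Mul(-1, m))
Function('f')(H, c) = Add(-18, Mul(-6, c)) (Function('f')(H, c) = Mul(6, Add(-3, Mul(-1, c))) = Add(-18, Mul(-6, c)))
Mul(Add(Mul(Add(-38, Function('I')(-6, -1)), Function('f')(-6, -9)), 7308), Add(Add(24416, 15757), 19600)) = Mul(Add(Mul(Add(-38, Add(Rational(-1, 7), Mul(-1, -1))), Add(-18, Mul(-6, -9))), 7308), Add(Add(24416, 15757), 19600)) = Mul(Add(Mul(Add(-38, Add(Rational(-1, 7), 1)), Add(-18, 54)), 7308), Add(40173, 19600)) = Mul(Add(Mul(Add(-38, Rational(6, 7)), 36), 7308), 59773) = Mul(Add(Mul(Rational(-260, 7), 36), 7308), 59773) = Mul(Add(Rational(-9360, 7), 7308), 59773) = Mul(Rational(41796, 7), 59773) = 356896044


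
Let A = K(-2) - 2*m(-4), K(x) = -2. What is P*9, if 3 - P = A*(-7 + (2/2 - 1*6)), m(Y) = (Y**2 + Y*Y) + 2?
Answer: -7533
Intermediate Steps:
m(Y) = 2 + 2*Y**2 (m(Y) = (Y**2 + Y**2) + 2 = 2*Y**2 + 2 = 2 + 2*Y**2)
A = -70 (A = -2 - 2*(2 + 2*(-4)**2) = -2 - 2*(2 + 2*16) = -2 - 2*(2 + 32) = -2 - 2*34 = -2 - 68 = -70)
P = -837 (P = 3 - (-70)*(-7 + (2/2 - 1*6)) = 3 - (-70)*(-7 + (2*(1/2) - 6)) = 3 - (-70)*(-7 + (1 - 6)) = 3 - (-70)*(-7 - 5) = 3 - (-70)*(-12) = 3 - 1*840 = 3 - 840 = -837)
P*9 = -837*9 = -7533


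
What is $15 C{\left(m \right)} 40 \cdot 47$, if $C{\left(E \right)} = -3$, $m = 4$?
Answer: $-84600$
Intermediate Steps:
$15 C{\left(m \right)} 40 \cdot 47 = 15 \left(-3\right) 40 \cdot 47 = \left(-45\right) 40 \cdot 47 = \left(-1800\right) 47 = -84600$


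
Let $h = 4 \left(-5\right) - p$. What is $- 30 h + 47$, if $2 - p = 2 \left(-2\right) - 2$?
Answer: $887$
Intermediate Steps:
$p = 8$ ($p = 2 - \left(2 \left(-2\right) - 2\right) = 2 - \left(-4 - 2\right) = 2 - -6 = 2 + 6 = 8$)
$h = -28$ ($h = 4 \left(-5\right) - 8 = -20 - 8 = -28$)
$- 30 h + 47 = \left(-30\right) \left(-28\right) + 47 = 840 + 47 = 887$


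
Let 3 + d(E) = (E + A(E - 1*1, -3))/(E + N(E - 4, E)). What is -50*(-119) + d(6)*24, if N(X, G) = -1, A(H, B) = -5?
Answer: 29414/5 ≈ 5882.8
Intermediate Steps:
d(E) = -3 + (-5 + E)/(-1 + E) (d(E) = -3 + (E - 5)/(E - 1) = -3 + (-5 + E)/(-1 + E))
-50*(-119) + d(6)*24 = -50*(-119) + (2*(-1 - 1*6)/(-1 + 6))*24 = 5950 + (2*(-1 - 6)/5)*24 = 5950 + (2*(⅕)*(-7))*24 = 5950 - 14/5*24 = 5950 - 336/5 = 29414/5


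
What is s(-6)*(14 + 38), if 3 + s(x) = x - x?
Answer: -156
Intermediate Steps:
s(x) = -3 (s(x) = -3 + (x - x) = -3 + 0 = -3)
s(-6)*(14 + 38) = -3*(14 + 38) = -3*52 = -156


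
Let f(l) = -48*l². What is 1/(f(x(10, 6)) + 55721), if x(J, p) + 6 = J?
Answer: 1/54953 ≈ 1.8197e-5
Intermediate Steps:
x(J, p) = -6 + J
1/(f(x(10, 6)) + 55721) = 1/(-48*(-6 + 10)² + 55721) = 1/(-48*4² + 55721) = 1/(-48*16 + 55721) = 1/(-768 + 55721) = 1/54953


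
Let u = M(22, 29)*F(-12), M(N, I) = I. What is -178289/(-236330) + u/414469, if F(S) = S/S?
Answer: 73902117111/97951458770 ≈ 0.75448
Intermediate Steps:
F(S) = 1
u = 29 (u = 29*1 = 29)
-178289/(-236330) + u/414469 = -178289/(-236330) + 29/414469 = -178289*(-1/236330) + 29*(1/414469) = 178289/236330 + 29/414469 = 73902117111/97951458770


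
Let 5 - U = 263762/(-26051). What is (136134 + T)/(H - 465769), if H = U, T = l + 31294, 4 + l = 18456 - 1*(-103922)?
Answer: -3774815951/6066677101 ≈ -0.62222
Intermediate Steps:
l = 122374 (l = -4 + (18456 - 1*(-103922)) = -4 + (18456 + 103922) = -4 + 122378 = 122374)
U = 394017/26051 (U = 5 - 263762/(-26051) = 5 - 263762*(-1)/26051 = 5 - 1*(-263762/26051) = 5 + 263762/26051 = 394017/26051 ≈ 15.125)
T = 153668 (T = 122374 + 31294 = 153668)
H = 394017/26051 ≈ 15.125
(136134 + T)/(H - 465769) = (136134 + 153668)/(394017/26051 - 465769) = 289802/(-12133354202/26051) = 289802*(-26051/12133354202) = -3774815951/6066677101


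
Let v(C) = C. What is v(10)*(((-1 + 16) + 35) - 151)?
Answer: -1010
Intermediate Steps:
v(10)*(((-1 + 16) + 35) - 151) = 10*(((-1 + 16) + 35) - 151) = 10*((15 + 35) - 151) = 10*(50 - 151) = 10*(-101) = -1010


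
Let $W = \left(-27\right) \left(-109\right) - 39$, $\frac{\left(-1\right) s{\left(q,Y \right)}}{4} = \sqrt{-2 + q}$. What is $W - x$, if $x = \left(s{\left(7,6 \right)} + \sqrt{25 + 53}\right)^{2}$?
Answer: $2746 + 8 \sqrt{390} \approx 2904.0$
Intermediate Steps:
$s{\left(q,Y \right)} = - 4 \sqrt{-2 + q}$
$W = 2904$ ($W = 2943 - 39 = 2904$)
$x = \left(\sqrt{78} - 4 \sqrt{5}\right)^{2}$ ($x = \left(- 4 \sqrt{-2 + 7} + \sqrt{25 + 53}\right)^{2} = \left(- 4 \sqrt{5} + \sqrt{78}\right)^{2} = \left(\sqrt{78} - 4 \sqrt{5}\right)^{2} \approx 0.012659$)
$W - x = 2904 - \left(158 - 8 \sqrt{390}\right) = 2746 + 8 \sqrt{390}$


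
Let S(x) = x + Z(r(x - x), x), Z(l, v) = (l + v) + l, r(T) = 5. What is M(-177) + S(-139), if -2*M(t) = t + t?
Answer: -91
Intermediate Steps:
Z(l, v) = v + 2*l
M(t) = -t (M(t) = -(t + t)/2 = -t)
S(x) = 10 + 2*x (S(x) = x + (x + 2*5) = x + (x + 10) = x + (10 + x) = 10 + 2*x)
M(-177) + S(-139) = -1*(-177) + (10 + 2*(-139)) = 177 + (10 - 278) = 177 - 268 = -91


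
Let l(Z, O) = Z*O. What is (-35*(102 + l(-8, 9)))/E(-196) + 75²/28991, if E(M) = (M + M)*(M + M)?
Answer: 59565675/318205216 ≈ 0.18719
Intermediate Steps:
E(M) = 4*M² (E(M) = (2*M)*(2*M) = 4*M²)
l(Z, O) = O*Z
(-35*(102 + l(-8, 9)))/E(-196) + 75²/28991 = (-35*(102 + 9*(-8)))/((4*(-196)²)) + 75²/28991 = (-35*(102 - 72))/((4*38416)) + 5625*(1/28991) = -35*30/153664 + 5625/28991 = -1050*1/153664 + 5625/28991 = -75/10976 + 5625/28991 = 59565675/318205216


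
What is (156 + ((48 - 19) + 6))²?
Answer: 36481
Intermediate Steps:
(156 + ((48 - 19) + 6))² = (156 + (29 + 6))² = (156 + 35)² = 191² = 36481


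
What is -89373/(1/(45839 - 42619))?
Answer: -287781060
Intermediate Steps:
-89373/(1/(45839 - 42619)) = -89373/(1/3220) = -89373/1/3220 = -89373*3220 = -287781060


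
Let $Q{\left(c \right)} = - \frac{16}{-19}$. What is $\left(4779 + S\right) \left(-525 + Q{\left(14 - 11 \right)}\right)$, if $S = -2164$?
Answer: $- \frac{26042785}{19} \approx -1.3707 \cdot 10^{6}$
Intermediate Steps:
$Q{\left(c \right)} = \frac{16}{19}$ ($Q{\left(c \right)} = \left(-16\right) \left(- \frac{1}{19}\right) = \frac{16}{19}$)
$\left(4779 + S\right) \left(-525 + Q{\left(14 - 11 \right)}\right) = \left(4779 - 2164\right) \left(-525 + \frac{16}{19}\right) = 2615 \left(- \frac{9959}{19}\right) = - \frac{26042785}{19}$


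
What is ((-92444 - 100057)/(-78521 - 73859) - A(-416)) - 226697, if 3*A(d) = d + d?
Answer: -103504908917/457140 ≈ -2.2642e+5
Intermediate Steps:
A(d) = 2*d/3 (A(d) = (d + d)/3 = (2*d)/3 = 2*d/3)
((-92444 - 100057)/(-78521 - 73859) - A(-416)) - 226697 = ((-92444 - 100057)/(-78521 - 73859) - 2*(-416)/3) - 226697 = (-192501/(-152380) - 1*(-832/3)) - 226697 = (-192501*(-1/152380) + 832/3) - 226697 = (192501/152380 + 832/3) - 226697 = 127357663/457140 - 226697 = -103504908917/457140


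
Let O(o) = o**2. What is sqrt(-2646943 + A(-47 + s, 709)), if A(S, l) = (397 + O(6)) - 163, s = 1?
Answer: I*sqrt(2646673) ≈ 1626.9*I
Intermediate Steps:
A(S, l) = 270 (A(S, l) = (397 + 6**2) - 163 = (397 + 36) - 163 = 433 - 163 = 270)
sqrt(-2646943 + A(-47 + s, 709)) = sqrt(-2646943 + 270) = sqrt(-2646673) = I*sqrt(2646673)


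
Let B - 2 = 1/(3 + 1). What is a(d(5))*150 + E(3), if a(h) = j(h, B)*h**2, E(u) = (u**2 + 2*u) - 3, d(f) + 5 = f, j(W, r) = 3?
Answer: 12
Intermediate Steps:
B = 9/4 (B = 2 + 1/(3 + 1) = 2 + 1/4 = 9/4 ≈ 2.2500)
d(f) = -5 + f
E(u) = -3 + u**2 + 2*u
a(h) = 3*h**2
a(d(5))*150 + E(3) = (3*(-5 + 5)**2)*150 + (-3 + 3**2 + 2*3) = (3*0**2)*150 + (-3 + 9 + 6) = (3*0)*150 + 12 = 0*150 + 12 = 0 + 12 = 12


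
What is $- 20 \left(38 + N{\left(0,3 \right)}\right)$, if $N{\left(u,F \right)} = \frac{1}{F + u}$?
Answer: $- \frac{2300}{3} \approx -766.67$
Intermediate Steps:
$- 20 \left(38 + N{\left(0,3 \right)}\right) = - 20 \left(38 + \frac{1}{3 + 0}\right) = - 20 \left(38 + \frac{1}{3}\right) = \left(-20\right) \frac{115}{3} = - \frac{2300}{3}$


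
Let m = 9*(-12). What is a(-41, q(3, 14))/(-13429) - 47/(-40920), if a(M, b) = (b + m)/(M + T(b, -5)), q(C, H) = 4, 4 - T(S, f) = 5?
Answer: 95099/98630840 ≈ 0.00096419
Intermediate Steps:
T(S, f) = -1 (T(S, f) = 4 - 1*5 = 4 - 5 = -1)
m = -108
a(M, b) = (-108 + b)/(-1 + M) (a(M, b) = (b - 108)/(M - 1) = (-108 + b)/(-1 + M))
a(-41, q(3, 14))/(-13429) - 47/(-40920) = ((-108 + 4)/(-1 - 41))/(-13429) - 47/(-40920) = (-104/(-42))*(-1/13429) - 47*(-1/40920) = -1/42*(-104)*(-1/13429) + 47/40920 = (52/21)*(-1/13429) + 47/40920 = -4/21693 + 47/40920 = 95099/98630840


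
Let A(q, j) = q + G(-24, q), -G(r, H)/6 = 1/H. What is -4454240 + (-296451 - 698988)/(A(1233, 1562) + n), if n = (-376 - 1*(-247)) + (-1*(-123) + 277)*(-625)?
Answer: -455651675108491/102296258 ≈ -4.4542e+6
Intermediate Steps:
G(r, H) = -6/H
A(q, j) = q - 6/q
n = -250129 (n = (-376 + 247) + (123 + 277)*(-625) = -129 + 400*(-625) = -129 - 250000 = -250129)
-4454240 + (-296451 - 698988)/(A(1233, 1562) + n) = -4454240 + (-296451 - 698988)/((1233 - 6/1233) - 250129) = -4454240 - 995439/((1233 - 6*1/1233) - 250129) = -4454240 - 995439/((1233 - 2/411) - 250129) = -4454240 - 995439/(506761/411 - 250129) = -4454240 - 995439/(-102296258/411) = -4454240 - 995439*(-411/102296258) = -4454240 + 409125429/102296258 = -455651675108491/102296258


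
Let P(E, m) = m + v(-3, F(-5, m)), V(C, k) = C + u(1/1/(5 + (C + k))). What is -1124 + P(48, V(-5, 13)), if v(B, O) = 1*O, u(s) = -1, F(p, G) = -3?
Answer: -1133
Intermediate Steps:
v(B, O) = O
V(C, k) = -1 + C (V(C, k) = C - 1 = -1 + C)
P(E, m) = -3 + m (P(E, m) = m - 3 = -3 + m)
-1124 + P(48, V(-5, 13)) = -1124 + (-3 + (-1 - 5)) = -1124 + (-3 - 6) = -1124 - 9 = -1133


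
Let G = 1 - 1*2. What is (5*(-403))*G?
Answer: 2015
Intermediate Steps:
G = -1 (G = 1 - 2 = -1)
(5*(-403))*G = (5*(-403))*(-1) = -2015*(-1) = 2015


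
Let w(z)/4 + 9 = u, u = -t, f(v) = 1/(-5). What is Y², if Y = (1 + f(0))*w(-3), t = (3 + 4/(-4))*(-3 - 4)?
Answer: 256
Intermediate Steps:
f(v) = -⅕
t = -14 (t = (3 + 4*(-¼))*(-7) = (3 - 1)*(-7) = 2*(-7) = -14)
u = 14 (u = -1*(-14) = 14)
w(z) = 20 (w(z) = -36 + 4*14 = -36 + 56 = 20)
Y = 16 (Y = (1 - ⅕)*20 = (⅘)*20 = 16)
Y² = 16² = 256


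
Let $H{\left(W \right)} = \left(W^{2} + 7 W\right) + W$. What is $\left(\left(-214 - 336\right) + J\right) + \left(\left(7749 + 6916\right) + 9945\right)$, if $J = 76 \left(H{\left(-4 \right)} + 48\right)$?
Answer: $26492$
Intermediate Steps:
$H{\left(W \right)} = W^{2} + 8 W$
$J = 2432$ ($J = 76 \left(- 4 \left(8 - 4\right) + 48\right) = 76 \left(\left(-4\right) 4 + 48\right) = 76 \left(-16 + 48\right) = 76 \cdot 32 = 2432$)
$\left(\left(-214 - 336\right) + J\right) + \left(\left(7749 + 6916\right) + 9945\right) = \left(\left(-214 - 336\right) + 2432\right) + \left(\left(7749 + 6916\right) + 9945\right) = \left(\left(-214 - 336\right) + 2432\right) + \left(14665 + 9945\right) = \left(-550 + 2432\right) + 24610 = 1882 + 24610 = 26492$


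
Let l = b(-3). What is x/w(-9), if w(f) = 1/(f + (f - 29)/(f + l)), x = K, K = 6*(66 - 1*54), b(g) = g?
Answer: -420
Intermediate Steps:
l = -3
K = 72 (K = 6*(66 - 54) = 6*12 = 72)
x = 72
w(f) = 1/(f + (-29 + f)/(-3 + f)) (w(f) = 1/(f + (f - 29)/(f - 3)) = 1/(f + (-29 + f)/(-3 + f)))
x/w(-9) = 72/(((-3 - 9)/(-29 + (-9)² - 2*(-9)))) = 72/((-12/(-29 + 81 + 18))) = 72/((-12/70)) = 72/(((1/70)*(-12))) = 72/(-6/35) = 72*(-35/6) = -420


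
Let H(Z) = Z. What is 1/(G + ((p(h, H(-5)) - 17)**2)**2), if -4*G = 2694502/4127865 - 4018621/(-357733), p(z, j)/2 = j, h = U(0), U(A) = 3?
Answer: 5906694120180/3139041877685321249 ≈ 1.8817e-6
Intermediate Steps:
h = 3
p(z, j) = 2*j
G = -17552237258131/5906694120180 (G = -(2694502/4127865 - 4018621/(-357733))/4 = -(2694502*(1/4127865) - 4018621*(-1/357733))/4 = -(2694502/4127865 + 4018621/357733)/4 = -1/4*17552237258131/1476673530045 = -17552237258131/5906694120180 ≈ -2.9716)
1/(G + ((p(h, H(-5)) - 17)**2)**2) = 1/(-17552237258131/5906694120180 + ((2*(-5) - 17)**2)**2) = 1/(-17552237258131/5906694120180 + ((-10 - 17)**2)**2) = 1/(-17552237258131/5906694120180 + ((-27)**2)**2) = 1/(-17552237258131/5906694120180 + 729**2) = 1/(-17552237258131/5906694120180 + 531441) = 1/(3139041877685321249/5906694120180) = 5906694120180/3139041877685321249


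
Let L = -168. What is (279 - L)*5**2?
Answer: 11175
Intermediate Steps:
(279 - L)*5**2 = (279 - 1*(-168))*5**2 = (279 + 168)*25 = 447*25 = 11175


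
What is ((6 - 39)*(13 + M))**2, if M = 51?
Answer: 4460544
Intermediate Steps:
((6 - 39)*(13 + M))**2 = ((6 - 39)*(13 + 51))**2 = (-33*64)**2 = (-2112)**2 = 4460544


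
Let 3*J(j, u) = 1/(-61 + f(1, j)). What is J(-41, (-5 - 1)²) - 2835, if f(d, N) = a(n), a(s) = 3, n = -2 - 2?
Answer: -493291/174 ≈ -2835.0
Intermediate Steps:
n = -4
f(d, N) = 3
J(j, u) = -1/174 (J(j, u) = 1/(3*(-61 + 3)) = (⅓)/(-58) = (⅓)*(-1/58) = -1/174)
J(-41, (-5 - 1)²) - 2835 = -1/174 - 2835 = -493291/174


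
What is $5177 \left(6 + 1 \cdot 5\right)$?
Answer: $56947$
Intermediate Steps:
$5177 \left(6 + 1 \cdot 5\right) = 5177 \left(6 + 5\right) = 5177 \cdot 11 = 56947$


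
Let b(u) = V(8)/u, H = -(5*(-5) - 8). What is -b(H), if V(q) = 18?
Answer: -6/11 ≈ -0.54545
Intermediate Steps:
H = 33 (H = -(-25 - 8) = -1*(-33) = 33)
b(u) = 18/u
-b(H) = -18/33 = -1*6/11 = -6/11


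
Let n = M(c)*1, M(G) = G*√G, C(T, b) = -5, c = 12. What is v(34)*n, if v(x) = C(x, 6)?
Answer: -120*√3 ≈ -207.85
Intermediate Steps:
v(x) = -5
M(G) = G^(3/2)
n = 24*√3 (n = 12^(3/2)*1 = (24*√3)*1 = 24*√3 ≈ 41.569)
v(34)*n = -120*√3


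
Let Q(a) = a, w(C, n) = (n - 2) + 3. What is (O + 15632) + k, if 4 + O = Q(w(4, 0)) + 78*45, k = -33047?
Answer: -13908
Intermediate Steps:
w(C, n) = 1 + n (w(C, n) = (-2 + n) + 3 = 1 + n)
O = 3507 (O = -4 + ((1 + 0) + 78*45) = -4 + (1 + 3510) = -4 + 3511 = 3507)
(O + 15632) + k = (3507 + 15632) - 33047 = 19139 - 33047 = -13908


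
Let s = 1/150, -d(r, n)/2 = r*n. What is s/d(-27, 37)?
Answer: 1/299700 ≈ 3.3367e-6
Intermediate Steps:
d(r, n) = -2*n*r (d(r, n) = -2*r*n = -2*n*r)
s = 1/150 ≈ 0.0066667
s/d(-27, 37) = 1/(150*((-2*37*(-27)))) = (1/150)/1998 = (1/150)*(1/1998) = 1/299700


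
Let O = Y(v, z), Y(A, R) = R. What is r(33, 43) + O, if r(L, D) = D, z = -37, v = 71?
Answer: 6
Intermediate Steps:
O = -37
r(33, 43) + O = 43 - 37 = 6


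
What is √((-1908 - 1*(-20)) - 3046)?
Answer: I*√4934 ≈ 70.242*I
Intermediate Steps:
√((-1908 - 1*(-20)) - 3046) = √((-1908 + 20) - 3046) = √(-1888 - 3046) = √(-4934) = I*√4934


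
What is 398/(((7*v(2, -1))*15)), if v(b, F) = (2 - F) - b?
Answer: 398/105 ≈ 3.7905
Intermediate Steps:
v(b, F) = 2 - F - b
398/(((7*v(2, -1))*15)) = 398/(((7*(2 - 1*(-1) - 1*2))*15)) = 398/(((7*(2 + 1 - 2))*15)) = 398/(((7*1)*15)) = 398/((7*15)) = 398/105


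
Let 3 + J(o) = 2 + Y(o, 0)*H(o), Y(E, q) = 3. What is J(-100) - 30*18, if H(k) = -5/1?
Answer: -556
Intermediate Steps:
H(k) = -5 (H(k) = -5*1 = -5)
J(o) = -16 (J(o) = -3 + (2 + 3*(-5)) = -3 + (2 - 15) = -3 - 13 = -16)
J(-100) - 30*18 = -16 - 30*18 = -16 - 1*540 = -16 - 540 = -556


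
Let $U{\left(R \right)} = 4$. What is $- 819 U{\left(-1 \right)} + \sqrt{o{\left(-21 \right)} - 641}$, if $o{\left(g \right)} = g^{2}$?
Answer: $-3276 + 10 i \sqrt{2} \approx -3276.0 + 14.142 i$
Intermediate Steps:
$- 819 U{\left(-1 \right)} + \sqrt{o{\left(-21 \right)} - 641} = \left(-819\right) 4 + \sqrt{\left(-21\right)^{2} - 641} = -3276 + \sqrt{441 - 641} = -3276 + \sqrt{-200} = -3276 + 10 i \sqrt{2}$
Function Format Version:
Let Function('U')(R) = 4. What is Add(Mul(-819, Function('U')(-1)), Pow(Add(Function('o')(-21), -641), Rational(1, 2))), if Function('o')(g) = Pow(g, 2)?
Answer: Add(-3276, Mul(10, I, Pow(2, Rational(1, 2)))) ≈ Add(-3276.0, Mul(14.142, I))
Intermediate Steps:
Add(Mul(-819, Function('U')(-1)), Pow(Add(Function('o')(-21), -641), Rational(1, 2))) = Add(Mul(-819, 4), Pow(Add(Pow(-21, 2), -641), Rational(1, 2))) = Add(-3276, Pow(Add(441, -641), Rational(1, 2))) = Add(-3276, Pow(-200, Rational(1, 2))) = Add(-3276, Mul(10, I, Pow(2, Rational(1, 2))))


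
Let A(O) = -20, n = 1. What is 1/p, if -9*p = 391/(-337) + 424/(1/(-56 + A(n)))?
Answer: 3033/10859879 ≈ 0.00027929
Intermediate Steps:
p = 10859879/3033 (p = -(391/(-337) + 424/(1/(-56 - 20)))/9 = -(391*(-1/337) + 424/(1/(-76)))/9 = -(-391/337 + 424/(-1/76))/9 = -(-391/337 + 424*(-76))/9 = -(-391/337 - 32224)/9 = -⅑*(-10859879/337) = 10859879/3033 ≈ 3580.6)
1/p = 1/(10859879/3033) = 3033/10859879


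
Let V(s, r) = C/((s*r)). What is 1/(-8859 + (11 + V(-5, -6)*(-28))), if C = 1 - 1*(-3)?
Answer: -15/132776 ≈ -0.00011297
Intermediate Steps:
C = 4 (C = 1 + 3 = 4)
V(s, r) = 4/(r*s) (V(s, r) = 4/((s*r)) = 4/((r*s)) = 4*(1/(r*s)) = 4/(r*s))
1/(-8859 + (11 + V(-5, -6)*(-28))) = 1/(-8859 + (11 + (4/(-6*(-5)))*(-28))) = 1/(-8859 + (11 + (4*(-⅙)*(-⅕))*(-28))) = 1/(-8859 + (11 + (2/15)*(-28))) = 1/(-8859 + (11 - 56/15)) = 1/(-8859 + 109/15) = 1/(-132776/15) = -15/132776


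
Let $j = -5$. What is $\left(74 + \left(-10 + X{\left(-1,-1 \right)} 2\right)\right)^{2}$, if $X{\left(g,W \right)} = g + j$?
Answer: $2704$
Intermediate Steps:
$X{\left(g,W \right)} = -5 + g$ ($X{\left(g,W \right)} = g - 5 = -5 + g$)
$\left(74 + \left(-10 + X{\left(-1,-1 \right)} 2\right)\right)^{2} = \left(74 + \left(-10 + \left(-5 - 1\right) 2\right)\right)^{2} = \left(74 - 22\right)^{2} = 52^{2} = 2704$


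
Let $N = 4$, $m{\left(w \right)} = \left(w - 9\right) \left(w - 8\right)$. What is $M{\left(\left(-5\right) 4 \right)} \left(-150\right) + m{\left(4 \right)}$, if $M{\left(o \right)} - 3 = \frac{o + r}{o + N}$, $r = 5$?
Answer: $- \frac{4565}{8} \approx -570.63$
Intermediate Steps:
$m{\left(w \right)} = \left(-9 + w\right) \left(-8 + w\right)$
$M{\left(o \right)} = 3 + \frac{5 + o}{4 + o}$ ($M{\left(o \right)} = 3 + \frac{o + 5}{o + 4} = 3 + \frac{5 + o}{4 + o}$)
$M{\left(\left(-5\right) 4 \right)} \left(-150\right) + m{\left(4 \right)} = \frac{17 + 4 \left(\left(-5\right) 4\right)}{4 - 20} \left(-150\right) + \left(72 + 4^{2} - 68\right) = \frac{17 + 4 \left(-20\right)}{4 - 20} \left(-150\right) + \left(72 + 16 - 68\right) = \frac{17 - 80}{-16} \left(-150\right) + 20 = \left(- \frac{1}{16}\right) \left(-63\right) \left(-150\right) + 20 = \frac{63}{16} \left(-150\right) + 20 = - \frac{4725}{8} + 20 = - \frac{4565}{8}$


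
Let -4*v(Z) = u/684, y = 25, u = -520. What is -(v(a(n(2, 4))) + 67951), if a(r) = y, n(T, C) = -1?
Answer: -23239307/342 ≈ -67951.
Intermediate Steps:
a(r) = 25
v(Z) = 65/342 (v(Z) = -(-130)/684 = -1/4*(-130/171) = 65/342)
-(v(a(n(2, 4))) + 67951) = -(65/342 + 67951) = -1*23239307/342 = -23239307/342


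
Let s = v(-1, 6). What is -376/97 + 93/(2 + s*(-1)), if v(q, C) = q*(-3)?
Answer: -9397/97 ≈ -96.876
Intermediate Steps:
v(q, C) = -3*q
s = 3 (s = -3*(-1) = 3)
-376/97 + 93/(2 + s*(-1)) = -376/97 + 93/(2 + 3*(-1)) = -376*1/97 + 93/(2 - 3) = -376/97 + 93/(-1) = -376/97 + 93*(-1) = -376/97 - 93 = -9397/97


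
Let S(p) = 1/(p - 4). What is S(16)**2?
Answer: 1/144 ≈ 0.0069444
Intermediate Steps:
S(p) = 1/(-4 + p)
S(16)**2 = (1/(-4 + 16))**2 = (1/12)**2 = 1/144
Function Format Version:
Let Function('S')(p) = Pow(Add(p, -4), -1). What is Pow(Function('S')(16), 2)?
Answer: Rational(1, 144) ≈ 0.0069444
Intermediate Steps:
Function('S')(p) = Pow(Add(-4, p), -1)
Pow(Function('S')(16), 2) = Pow(Pow(Add(-4, 16), -1), 2) = Pow(Pow(12, -1), 2) = Pow(Rational(1, 12), 2) = Rational(1, 144)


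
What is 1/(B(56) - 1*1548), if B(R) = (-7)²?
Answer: -1/1499 ≈ -0.00066711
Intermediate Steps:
B(R) = 49
1/(B(56) - 1*1548) = 1/(49 - 1*1548) = 1/(49 - 1548) = 1/(-1499) = -1/1499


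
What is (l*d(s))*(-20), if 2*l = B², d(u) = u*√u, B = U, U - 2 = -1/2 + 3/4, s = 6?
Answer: -1215*√6/4 ≈ -744.03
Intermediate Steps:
U = 9/4 (U = 2 + (-1/2 + 3/4) = 2 + (-1*½ + 3*(¼)) = 2 + (-½ + ¾) = 2 + ¼ = 9/4 ≈ 2.2500)
B = 9/4 ≈ 2.2500
d(u) = u^(3/2)
l = 81/32 (l = (9/4)²/2 = (½)*(81/16) = 81/32 ≈ 2.5313)
(l*d(s))*(-20) = (81*6^(3/2)/32)*(-20) = (81*(6*√6)/32)*(-20) = (243*√6/16)*(-20) = -1215*√6/4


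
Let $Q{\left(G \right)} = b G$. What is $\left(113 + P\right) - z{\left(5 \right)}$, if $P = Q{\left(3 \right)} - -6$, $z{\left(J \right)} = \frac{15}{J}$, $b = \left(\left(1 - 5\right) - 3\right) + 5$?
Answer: $110$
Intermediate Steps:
$b = -2$ ($b = \left(-4 - 3\right) + 5 = -7 + 5 = -2$)
$Q{\left(G \right)} = - 2 G$
$P = 0$ ($P = \left(-2\right) 3 - -6 = -6 + 6 = 0$)
$\left(113 + P\right) - z{\left(5 \right)} = \left(113 + 0\right) - \frac{15}{5} = 113 - 15 \cdot \frac{1}{5} = 113 - 3 = 110$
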